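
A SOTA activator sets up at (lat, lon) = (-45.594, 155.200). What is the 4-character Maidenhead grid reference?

QE74

Offset from 180°W / 90°S: lon 335.20°, lat 44.41°.
Field: lon ⌊335.20/20⌋ = 16 → Q; lat ⌊44.41/10⌋ = 4 → E.
Square: lon ⌊15.20/2⌋ = 7; lat ⌊4.41/1⌋ = 4.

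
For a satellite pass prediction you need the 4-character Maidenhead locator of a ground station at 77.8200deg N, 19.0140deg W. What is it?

IQ07

Offset from 180°W / 90°S: lon 160.99°, lat 167.82°.
Field: 160.99/20 → 8 → I, 167.82/10 → 16 → Q; chars IQ.
Square: 0.99/2 → 0, 7.82/1 → 7; chars 07.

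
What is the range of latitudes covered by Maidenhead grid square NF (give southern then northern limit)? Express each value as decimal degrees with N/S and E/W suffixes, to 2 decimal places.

40.00° S, 30.00° S

Field N=13, F=5: +13·20° lon, +5·10° lat → SW at lon 80°, lat -40°.
Cell spans 20° lon × 10° lat.
south 40.00° S, north 30.00° S.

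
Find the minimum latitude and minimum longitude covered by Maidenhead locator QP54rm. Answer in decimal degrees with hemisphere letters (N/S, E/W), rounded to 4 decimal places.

64.5000° N, 151.4167° E

Field Q=16, P=15: +16·20° lon, +15·10° lat → SW at lon 140°, lat 60°.
Square 5, 4: +5·2° lon, +4·1° lat → SW at lon 150°, lat 64°.
Subsquare r=17, m=12: +17·0.0833333° lon, +12·0.0416667° lat → SW at lon 151.417°, lat 64.5°.
latitude 64.5000° N, longitude 151.4167° E.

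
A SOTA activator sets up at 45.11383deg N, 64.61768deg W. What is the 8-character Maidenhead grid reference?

Add 180° to longitude and 90° to latitude: 115.38232, 135.11383.
Field: lon ⌊115.38232/20⌋ = 5 → F; lat ⌊135.11383/10⌋ = 13 → N.
Square: lon ⌊15.38232/2⌋ = 7; lat ⌊5.11383/1⌋ = 5.
Subsquare: lon ⌊1.38232/0.0833333⌋ = 16 → q; lat ⌊0.11383/0.0416667⌋ = 2 → c.
Extended square: lon ⌊0.04899/0.00833333⌋ = 5; lat ⌊0.03050/0.00416667⌋ = 7.

FN75qc57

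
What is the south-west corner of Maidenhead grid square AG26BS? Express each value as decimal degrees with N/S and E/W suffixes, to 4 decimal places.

23.2500° S, 175.9167° W

Field A=0, G=6: +0·20° lon, +6·10° lat → SW at lon -180°, lat -30°.
Square 2, 6: +2·2° lon, +6·1° lat → SW at lon -176°, lat -24°.
Subsquare b=1, s=18: +1·0.0833333° lon, +18·0.0416667° lat → SW at lon -175.917°, lat -23.25°.
latitude 23.2500° S, longitude 175.9167° W.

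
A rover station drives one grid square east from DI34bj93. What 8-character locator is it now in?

DI34cj03

Longitude extended square 9; +1 → 10, wraps to 0, carry into subsquare.
Longitude subsquare b = 1; +1 → 2 = c.
The latitude characters are unchanged.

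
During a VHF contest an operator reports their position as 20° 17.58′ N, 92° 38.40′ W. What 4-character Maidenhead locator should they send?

EL30

Shift to the Maidenhead origin (180°W, 90°S): lon 87.36, lat 110.29.
Field: 87.36/20 → 4 → E, 110.29/10 → 11 → L; chars EL.
Square: 7.36/2 → 3, 0.29/1 → 0; chars 30.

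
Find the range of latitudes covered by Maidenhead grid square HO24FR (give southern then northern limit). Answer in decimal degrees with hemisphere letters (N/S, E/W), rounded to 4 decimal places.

54.7083° N, 54.7500° N

Field H=7, O=14: +7·20° lon, +14·10° lat → SW at lon -40°, lat 50°.
Square 2, 4: +2·2° lon, +4·1° lat → SW at lon -36°, lat 54°.
Subsquare f=5, r=17: +5·0.0833333° lon, +17·0.0416667° lat → SW at lon -35.5833°, lat 54.7083°.
Cell spans 0.0833333° lon × 0.0416667° lat.
south 54.7083° N, north 54.7500° N.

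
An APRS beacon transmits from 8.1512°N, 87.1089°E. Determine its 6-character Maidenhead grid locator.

Add 180° to longitude and 90° to latitude: 267.1089, 98.1512.
Field: 267.1089/20 → 13 → N, 98.1512/10 → 9 → J; chars NJ.
Square: 7.1089/2 → 3, 8.1512/1 → 8; chars 38.
Subsquare: 1.1089/0.0833333 → 13 → n, 0.1512/0.0416667 → 3 → d; chars nd.

NJ38nd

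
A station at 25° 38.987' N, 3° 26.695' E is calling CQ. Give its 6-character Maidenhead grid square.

JL15rp

Offset from 180°W / 90°S: lon 183.4449°, lat 115.6498°.
Field: lon ⌊183.4449/20⌋ = 9 → J; lat ⌊115.6498/10⌋ = 11 → L.
Square: lon ⌊3.4449/2⌋ = 1; lat ⌊5.6498/1⌋ = 5.
Subsquare: lon ⌊1.4449/0.0833333⌋ = 17 → r; lat ⌊0.6498/0.0416667⌋ = 15 → p.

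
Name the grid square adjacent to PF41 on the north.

PF42

Latitude square 1; +1 → 2.
The longitude characters are unchanged.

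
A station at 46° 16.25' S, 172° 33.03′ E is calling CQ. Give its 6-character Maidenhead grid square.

Add 180° to longitude and 90° to latitude: 352.5505, 43.7292.
Field (20°×10°, letters A–R): lon ⌊352.5505/20⌋ = 17 → R; lat ⌊43.7292/10⌋ = 4 → E.
Square (2°×1°, digits 0–9): lon ⌊12.5505/2⌋ = 6; lat ⌊3.7292/1⌋ = 3.
Subsquare (5′×2.5′, letters a–x): lon ⌊0.5505/0.0833333⌋ = 6 → g; lat ⌊0.7292/0.0416667⌋ = 17 → r.

RE63gr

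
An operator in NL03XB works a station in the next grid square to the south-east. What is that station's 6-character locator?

Longitude subsquare x = 23; +1 → 24, wraps to 0 = a, carry into square.
Longitude square 0; +1 → 1.
Latitude subsquare b = 1; −1 → 0 = a.

NL13aa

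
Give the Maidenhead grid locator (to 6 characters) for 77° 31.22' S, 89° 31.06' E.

NB42sl

Offset from 180°W / 90°S: lon 269.5177°, lat 12.4797°.
Field: lon ⌊269.5177/20⌋ = 13 → N; lat ⌊12.4797/10⌋ = 1 → B.
Square: lon ⌊9.5177/2⌋ = 4; lat ⌊2.4797/1⌋ = 2.
Subsquare: lon ⌊1.5177/0.0833333⌋ = 18 → s; lat ⌊0.4797/0.0416667⌋ = 11 → l.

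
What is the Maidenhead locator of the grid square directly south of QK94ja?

QK93jx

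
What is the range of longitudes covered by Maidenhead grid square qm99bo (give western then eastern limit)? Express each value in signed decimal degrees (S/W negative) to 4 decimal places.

158.0833, 158.1667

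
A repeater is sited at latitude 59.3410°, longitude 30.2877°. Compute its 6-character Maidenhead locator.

Offset from 180°W / 90°S: lon 210.2877°, lat 149.3410°.
Field: lon ⌊210.2877/20⌋ = 10 → K; lat ⌊149.3410/10⌋ = 14 → O.
Square: lon ⌊10.2877/2⌋ = 5; lat ⌊9.3410/1⌋ = 9.
Subsquare: lon ⌊0.2877/0.0833333⌋ = 3 → d; lat ⌊0.3410/0.0416667⌋ = 8 → i.

KO59di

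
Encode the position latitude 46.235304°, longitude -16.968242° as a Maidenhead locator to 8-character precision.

IN16mf36

Offset from 180°W / 90°S: lon 163.03176°, lat 136.23530°.
Field: lon ⌊163.03176/20⌋ = 8 → I; lat ⌊136.23530/10⌋ = 13 → N.
Square: lon ⌊3.03176/2⌋ = 1; lat ⌊6.23530/1⌋ = 6.
Subsquare: lon ⌊1.03176/0.0833333⌋ = 12 → m; lat ⌊0.23530/0.0416667⌋ = 5 → f.
Extended square: lon ⌊0.03176/0.00833333⌋ = 3; lat ⌊0.02697/0.00416667⌋ = 6.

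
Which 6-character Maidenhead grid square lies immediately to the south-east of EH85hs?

Longitude subsquare h = 7; +1 → 8 = i.
Latitude subsquare s = 18; −1 → 17 = r.

EH85ir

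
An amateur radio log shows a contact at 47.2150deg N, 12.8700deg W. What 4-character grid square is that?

IN37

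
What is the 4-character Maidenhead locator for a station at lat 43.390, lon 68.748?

Shift to the Maidenhead origin (180°W, 90°S): lon 248.75, lat 133.39.
Field: 248.75/20 → 12 → M, 133.39/10 → 13 → N; chars MN.
Square: 8.75/2 → 4, 3.39/1 → 3; chars 43.

MN43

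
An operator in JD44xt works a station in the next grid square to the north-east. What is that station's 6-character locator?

JD54au

Longitude subsquare x = 23; +1 → 24, wraps to 0 = a, carry into square.
Longitude square 4; +1 → 5.
Latitude subsquare t = 19; +1 → 20 = u.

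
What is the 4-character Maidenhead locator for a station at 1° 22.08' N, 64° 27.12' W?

FJ71

Offset from 180°W / 90°S: lon 115.55°, lat 91.37°.
Field: 115.55/20 → 5 → F, 91.37/10 → 9 → J; chars FJ.
Square: 15.55/2 → 7, 1.37/1 → 1; chars 71.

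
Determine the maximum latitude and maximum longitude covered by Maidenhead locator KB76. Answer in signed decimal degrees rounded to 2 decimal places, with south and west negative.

-73.00, 36.00

Field K=10, B=1: +10·20° lon, +1·10° lat → SW at lon 20°, lat -80°.
Square 7, 6: +7·2° lon, +6·1° lat → SW at lon 34°, lat -74°.
Cell spans 2° lon × 1° lat. NE corner is SW corner plus one full cell.
latitude -73.00, longitude 36.00.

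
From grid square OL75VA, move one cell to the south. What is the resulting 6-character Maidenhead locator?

Latitude subsquare a = 0; −1 → -1, wraps to 23 = x, carry into square.
Latitude square 5; −1 → 4.
The longitude characters are unchanged.

OL74vx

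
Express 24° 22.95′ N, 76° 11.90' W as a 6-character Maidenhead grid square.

Add 180° to longitude and 90° to latitude: 103.8017, 114.3825.
Field: lon ⌊103.8017/20⌋ = 5 → F; lat ⌊114.3825/10⌋ = 11 → L.
Square: lon ⌊3.8017/2⌋ = 1; lat ⌊4.3825/1⌋ = 4.
Subsquare: lon ⌊1.8017/0.0833333⌋ = 21 → v; lat ⌊0.3825/0.0416667⌋ = 9 → j.

FL14vj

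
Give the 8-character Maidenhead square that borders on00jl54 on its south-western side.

ON00jl43

Longitude extended square 5; −1 → 4.
Latitude extended square 4; −1 → 3.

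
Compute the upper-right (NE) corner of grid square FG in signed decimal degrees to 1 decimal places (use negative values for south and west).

-20.0, -60.0

Field F=5, G=6: +5·20° lon, +6·10° lat → SW at lon -80°, lat -30°.
Cell spans 20° lon × 10° lat. NE corner is SW corner plus one full cell.
latitude -20.0, longitude -60.0.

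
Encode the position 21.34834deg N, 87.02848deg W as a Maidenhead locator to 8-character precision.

EL61li63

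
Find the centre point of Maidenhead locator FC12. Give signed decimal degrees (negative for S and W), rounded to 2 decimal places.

Field F=5, C=2: +5·20° lon, +2·10° lat → SW at lon -80°, lat -70°.
Square 1, 2: +1·2° lon, +2·1° lat → SW at lon -78°, lat -68°.
Cell spans 2° lon × 1° lat. Centre is SW corner plus half of each.
latitude -67.50, longitude -77.00.

-67.50, -77.00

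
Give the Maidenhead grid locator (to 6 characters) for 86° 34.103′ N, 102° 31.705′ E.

OR16gn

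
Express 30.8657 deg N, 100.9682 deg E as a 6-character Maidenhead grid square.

OM00lu

Shift to the Maidenhead origin (180°W, 90°S): lon 280.9682, lat 120.8657.
Field (20°×10°, letters A–R): 280.9682/20 → 14 → O, 120.8657/10 → 12 → M; chars OM.
Square (2°×1°, digits 0–9): 0.9682/2 → 0, 0.8657/1 → 0; chars 00.
Subsquare (5′×2.5′, letters a–x): 0.9682/0.0833333 → 11 → l, 0.8657/0.0416667 → 20 → u; chars lu.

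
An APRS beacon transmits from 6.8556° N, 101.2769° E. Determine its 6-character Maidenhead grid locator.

OJ06pu

Offset from 180°W / 90°S: lon 281.2769°, lat 96.8556°.
Field: lon ⌊281.2769/20⌋ = 14 → O; lat ⌊96.8556/10⌋ = 9 → J.
Square: lon ⌊1.2769/2⌋ = 0; lat ⌊6.8556/1⌋ = 6.
Subsquare: lon ⌊1.2769/0.0833333⌋ = 15 → p; lat ⌊0.8556/0.0416667⌋ = 20 → u.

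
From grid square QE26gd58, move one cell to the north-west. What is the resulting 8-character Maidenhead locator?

Longitude extended square 5; −1 → 4.
Latitude extended square 8; +1 → 9.

QE26gd49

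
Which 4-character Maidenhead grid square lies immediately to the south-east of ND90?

Longitude square 9; +1 → 10, wraps to 0, carry into field.
Longitude field N = 13; +1 → 14 = O.
Latitude square 0; −1 → -1, wraps to 9, carry into field.
Latitude field D = 3; −1 → 2 = C.

OC09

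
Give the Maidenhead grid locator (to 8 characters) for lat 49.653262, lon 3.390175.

Shift to the Maidenhead origin (180°W, 90°S): lon 183.39017, lat 139.65326.
Field: 183.39017/20 → 9 → J, 139.65326/10 → 13 → N; chars JN.
Square: 3.39017/2 → 1, 9.65326/1 → 9; chars 19.
Subsquare: 1.39017/0.0833333 → 16 → q, 0.65326/0.0416667 → 15 → p; chars qp.
Extended square: 0.05684/0.00833333 → 6, 0.02826/0.00416667 → 6; chars 66.

JN19qp66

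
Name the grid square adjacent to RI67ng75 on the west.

RI67ng65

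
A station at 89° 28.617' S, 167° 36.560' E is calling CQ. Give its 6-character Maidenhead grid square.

RA30tm

Shift to the Maidenhead origin (180°W, 90°S): lon 347.6093, lat 0.5230.
Field (20°×10°, letters A–R): 347.6093/20 → 17 → R, 0.5230/10 → 0 → A; chars RA.
Square (2°×1°, digits 0–9): 7.6093/2 → 3, 0.5230/1 → 0; chars 30.
Subsquare (5′×2.5′, letters a–x): 1.6093/0.0833333 → 19 → t, 0.5230/0.0416667 → 12 → m; chars tm.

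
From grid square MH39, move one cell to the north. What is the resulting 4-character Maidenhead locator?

MI30

Latitude square 9; +1 → 10, wraps to 0, carry into field.
Latitude field H = 7; +1 → 8 = I.
The longitude characters are unchanged.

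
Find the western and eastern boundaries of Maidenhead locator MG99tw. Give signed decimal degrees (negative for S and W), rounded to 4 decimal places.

79.5833, 79.6667

Field M=12, G=6: +12·20° lon, +6·10° lat → SW at lon 60°, lat -30°.
Square 9, 9: +9·2° lon, +9·1° lat → SW at lon 78°, lat -21°.
Subsquare t=19, w=22: +19·0.0833333° lon, +22·0.0416667° lat → SW at lon 79.5833°, lat -20.0833°.
Cell spans 0.0833333° lon × 0.0416667° lat.
west 79.5833, east 79.6667.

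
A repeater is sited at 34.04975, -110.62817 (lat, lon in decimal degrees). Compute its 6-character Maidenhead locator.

DM44qb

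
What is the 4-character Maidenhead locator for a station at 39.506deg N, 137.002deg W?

CM19

Shift to the Maidenhead origin (180°W, 90°S): lon 43.00, lat 129.51.
Field (20°×10°, letters A–R): 43.00/20 → 2 → C, 129.51/10 → 12 → M; chars CM.
Square (2°×1°, digits 0–9): 3.00/2 → 1, 9.51/1 → 9; chars 19.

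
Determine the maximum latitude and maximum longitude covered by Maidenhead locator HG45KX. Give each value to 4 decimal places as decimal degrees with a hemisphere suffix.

24.0000° S, 31.0833° W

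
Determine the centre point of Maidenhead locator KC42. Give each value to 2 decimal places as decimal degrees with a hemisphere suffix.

Field K=10, C=2: +10·20° lon, +2·10° lat → SW at lon 20°, lat -70°.
Square 4, 2: +4·2° lon, +2·1° lat → SW at lon 28°, lat -68°.
Cell spans 2° lon × 1° lat. Centre is SW corner plus half of each.
latitude 67.50° S, longitude 29.00° E.

67.50° S, 29.00° E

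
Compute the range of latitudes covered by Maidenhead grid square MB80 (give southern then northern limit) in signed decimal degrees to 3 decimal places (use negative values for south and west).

Field M=12, B=1: +12·20° lon, +1·10° lat → SW at lon 60°, lat -80°.
Square 8, 0: +8·2° lon, +0·1° lat → SW at lon 76°, lat -80°.
Cell spans 2° lon × 1° lat.
south -80.000, north -79.000.

-80.000, -79.000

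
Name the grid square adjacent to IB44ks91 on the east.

IB44ls01

Longitude extended square 9; +1 → 10, wraps to 0, carry into subsquare.
Longitude subsquare k = 10; +1 → 11 = l.
The latitude characters are unchanged.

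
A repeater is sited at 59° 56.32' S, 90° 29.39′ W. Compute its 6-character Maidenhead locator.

Add 180° to longitude and 90° to latitude: 89.5102, 30.0613.
Field (20°×10°, letters A–R): lon ⌊89.5102/20⌋ = 4 → E; lat ⌊30.0613/10⌋ = 3 → D.
Square (2°×1°, digits 0–9): lon ⌊9.5102/2⌋ = 4; lat ⌊0.0613/1⌋ = 0.
Subsquare (5′×2.5′, letters a–x): lon ⌊1.5102/0.0833333⌋ = 18 → s; lat ⌊0.0613/0.0416667⌋ = 1 → b.

ED40sb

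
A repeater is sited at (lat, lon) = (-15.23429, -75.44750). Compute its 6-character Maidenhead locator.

Offset from 180°W / 90°S: lon 104.5525°, lat 74.7657°.
Field (20°×10°, letters A–R): lon ⌊104.5525/20⌋ = 5 → F; lat ⌊74.7657/10⌋ = 7 → H.
Square (2°×1°, digits 0–9): lon ⌊4.5525/2⌋ = 2; lat ⌊4.7657/1⌋ = 4.
Subsquare (5′×2.5′, letters a–x): lon ⌊0.5525/0.0833333⌋ = 6 → g; lat ⌊0.7657/0.0416667⌋ = 18 → s.

FH24gs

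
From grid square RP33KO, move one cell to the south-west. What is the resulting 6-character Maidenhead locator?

Longitude subsquare k = 10; −1 → 9 = j.
Latitude subsquare o = 14; −1 → 13 = n.

RP33jn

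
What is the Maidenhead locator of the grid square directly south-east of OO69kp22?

Longitude extended square 2; +1 → 3.
Latitude extended square 2; −1 → 1.

OO69kp31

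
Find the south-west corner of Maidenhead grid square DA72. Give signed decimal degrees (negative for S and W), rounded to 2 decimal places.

Field D=3, A=0: +3·20° lon, +0·10° lat → SW at lon -120°, lat -90°.
Square 7, 2: +7·2° lon, +2·1° lat → SW at lon -106°, lat -88°.
latitude -88.00, longitude -106.00.

-88.00, -106.00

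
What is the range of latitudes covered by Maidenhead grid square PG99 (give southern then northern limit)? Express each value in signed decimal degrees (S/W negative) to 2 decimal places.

Field P=15, G=6: +15·20° lon, +6·10° lat → SW at lon 120°, lat -30°.
Square 9, 9: +9·2° lon, +9·1° lat → SW at lon 138°, lat -21°.
Cell spans 2° lon × 1° lat.
south -21.00, north -20.00.

-21.00, -20.00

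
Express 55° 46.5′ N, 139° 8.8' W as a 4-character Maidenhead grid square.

CO05

Add 180° to longitude and 90° to latitude: 40.85, 145.78.
Field (20°×10°, letters A–R): 40.85/20 → 2 → C, 145.78/10 → 14 → O; chars CO.
Square (2°×1°, digits 0–9): 0.85/2 → 0, 5.78/1 → 5; chars 05.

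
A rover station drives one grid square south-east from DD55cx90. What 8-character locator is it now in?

DD55dw09

Longitude extended square 9; +1 → 10, wraps to 0, carry into subsquare.
Longitude subsquare c = 2; +1 → 3 = d.
Latitude extended square 0; −1 → -1, wraps to 9, carry into subsquare.
Latitude subsquare x = 23; −1 → 22 = w.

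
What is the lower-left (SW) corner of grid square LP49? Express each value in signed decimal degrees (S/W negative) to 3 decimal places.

69.000, 48.000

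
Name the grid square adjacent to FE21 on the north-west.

FE12

Longitude square 2; −1 → 1.
Latitude square 1; +1 → 2.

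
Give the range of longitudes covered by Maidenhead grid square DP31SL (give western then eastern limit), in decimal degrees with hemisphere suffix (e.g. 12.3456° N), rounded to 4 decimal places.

Field D=3, P=15: +3·20° lon, +15·10° lat → SW at lon -120°, lat 60°.
Square 3, 1: +3·2° lon, +1·1° lat → SW at lon -114°, lat 61°.
Subsquare s=18, l=11: +18·0.0833333° lon, +11·0.0416667° lat → SW at lon -112.5°, lat 61.4583°.
Cell spans 0.0833333° lon × 0.0416667° lat.
west 112.5000° W, east 112.4167° W.

112.5000° W, 112.4167° W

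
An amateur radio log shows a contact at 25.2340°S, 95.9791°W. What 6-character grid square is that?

EG24as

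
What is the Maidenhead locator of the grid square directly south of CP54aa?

CP53ax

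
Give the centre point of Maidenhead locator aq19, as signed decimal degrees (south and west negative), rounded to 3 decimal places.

79.500, -177.000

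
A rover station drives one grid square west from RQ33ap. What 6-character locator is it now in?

RQ23xp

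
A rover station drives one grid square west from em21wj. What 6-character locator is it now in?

EM21vj

Longitude subsquare w = 22; −1 → 21 = v.
The latitude characters are unchanged.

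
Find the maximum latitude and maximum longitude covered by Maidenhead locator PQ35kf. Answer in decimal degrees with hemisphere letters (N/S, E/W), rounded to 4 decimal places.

Field P=15, Q=16: +15·20° lon, +16·10° lat → SW at lon 120°, lat 70°.
Square 3, 5: +3·2° lon, +5·1° lat → SW at lon 126°, lat 75°.
Subsquare k=10, f=5: +10·0.0833333° lon, +5·0.0416667° lat → SW at lon 126.833°, lat 75.2083°.
Cell spans 0.0833333° lon × 0.0416667° lat. NE corner is SW corner plus one full cell.
latitude 75.2500° N, longitude 126.9167° E.

75.2500° N, 126.9167° E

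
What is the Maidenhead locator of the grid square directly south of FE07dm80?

FE07dl89

Latitude extended square 0; −1 → -1, wraps to 9, carry into subsquare.
Latitude subsquare m = 12; −1 → 11 = l.
The longitude characters are unchanged.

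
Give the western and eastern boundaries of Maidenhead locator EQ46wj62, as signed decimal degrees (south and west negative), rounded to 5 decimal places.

-90.11667, -90.10833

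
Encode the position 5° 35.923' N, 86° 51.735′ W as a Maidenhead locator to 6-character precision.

EJ65no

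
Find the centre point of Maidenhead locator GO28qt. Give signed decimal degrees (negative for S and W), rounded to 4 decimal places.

Field G=6, O=14: +6·20° lon, +14·10° lat → SW at lon -60°, lat 50°.
Square 2, 8: +2·2° lon, +8·1° lat → SW at lon -56°, lat 58°.
Subsquare q=16, t=19: +16·0.0833333° lon, +19·0.0416667° lat → SW at lon -54.6667°, lat 58.7917°.
Cell spans 0.0833333° lon × 0.0416667° lat. Centre is SW corner plus half of each.
latitude 58.8125, longitude -54.6250.

58.8125, -54.6250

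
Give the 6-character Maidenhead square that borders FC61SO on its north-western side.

FC61rp

Longitude subsquare s = 18; −1 → 17 = r.
Latitude subsquare o = 14; +1 → 15 = p.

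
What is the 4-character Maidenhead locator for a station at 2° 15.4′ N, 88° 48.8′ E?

NJ42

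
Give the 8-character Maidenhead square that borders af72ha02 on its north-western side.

AF72ga93

Longitude extended square 0; −1 → -1, wraps to 9, carry into subsquare.
Longitude subsquare h = 7; −1 → 6 = g.
Latitude extended square 2; +1 → 3.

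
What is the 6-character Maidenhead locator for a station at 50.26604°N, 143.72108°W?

BO80dg

Shift to the Maidenhead origin (180°W, 90°S): lon 36.2789, lat 140.2660.
Field: lon ⌊36.2789/20⌋ = 1 → B; lat ⌊140.2660/10⌋ = 14 → O.
Square: lon ⌊16.2789/2⌋ = 8; lat ⌊0.2660/1⌋ = 0.
Subsquare: lon ⌊0.2789/0.0833333⌋ = 3 → d; lat ⌊0.2660/0.0416667⌋ = 6 → g.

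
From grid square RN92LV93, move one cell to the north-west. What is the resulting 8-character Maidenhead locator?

Longitude extended square 9; −1 → 8.
Latitude extended square 3; +1 → 4.

RN92lv84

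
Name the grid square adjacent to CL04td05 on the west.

Longitude extended square 0; −1 → -1, wraps to 9, carry into subsquare.
Longitude subsquare t = 19; −1 → 18 = s.
The latitude characters are unchanged.

CL04sd95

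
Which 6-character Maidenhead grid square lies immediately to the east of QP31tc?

QP31uc

Longitude subsquare t = 19; +1 → 20 = u.
The latitude characters are unchanged.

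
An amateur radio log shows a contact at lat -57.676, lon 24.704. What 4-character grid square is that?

KD22

Shift to the Maidenhead origin (180°W, 90°S): lon 204.70, lat 32.32.
Field: 204.70/20 → 10 → K, 32.32/10 → 3 → D; chars KD.
Square: 4.70/2 → 2, 2.32/1 → 2; chars 22.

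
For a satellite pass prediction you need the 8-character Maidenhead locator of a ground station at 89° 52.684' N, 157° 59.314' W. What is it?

BR19av10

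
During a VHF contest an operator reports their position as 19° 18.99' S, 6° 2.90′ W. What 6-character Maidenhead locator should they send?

Offset from 180°W / 90°S: lon 173.9517°, lat 70.6835°.
Field (20°×10°, letters A–R): 173.9517/20 → 8 → I, 70.6835/10 → 7 → H; chars IH.
Square (2°×1°, digits 0–9): 13.9517/2 → 6, 0.6835/1 → 0; chars 60.
Subsquare (5′×2.5′, letters a–x): 1.9517/0.0833333 → 23 → x, 0.6835/0.0416667 → 16 → q; chars xq.

IH60xq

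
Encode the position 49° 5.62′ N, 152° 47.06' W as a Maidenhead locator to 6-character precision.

Add 180° to longitude and 90° to latitude: 27.2157, 139.0937.
Field (20°×10°, letters A–R): 27.2157/20 → 1 → B, 139.0937/10 → 13 → N; chars BN.
Square (2°×1°, digits 0–9): 7.2157/2 → 3, 9.0937/1 → 9; chars 39.
Subsquare (5′×2.5′, letters a–x): 1.2157/0.0833333 → 14 → o, 0.0937/0.0416667 → 2 → c; chars oc.

BN39oc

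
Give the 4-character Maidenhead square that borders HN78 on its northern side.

Latitude square 8; +1 → 9.
The longitude characters are unchanged.

HN79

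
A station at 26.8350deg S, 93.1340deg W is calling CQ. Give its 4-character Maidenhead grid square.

EG33

Shift to the Maidenhead origin (180°W, 90°S): lon 86.87, lat 63.16.
Field: 86.87/20 → 4 → E, 63.16/10 → 6 → G; chars EG.
Square: 6.87/2 → 3, 3.16/1 → 3; chars 33.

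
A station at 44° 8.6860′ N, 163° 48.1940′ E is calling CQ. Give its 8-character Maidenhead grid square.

RN14vd64

Offset from 180°W / 90°S: lon 343.80323°, lat 134.14477°.
Field: 343.80323/20 → 17 → R, 134.14477/10 → 13 → N; chars RN.
Square: 3.80323/2 → 1, 4.14477/1 → 4; chars 14.
Subsquare: 1.80323/0.0833333 → 21 → v, 0.14477/0.0416667 → 3 → d; chars vd.
Extended square: 0.05323/0.00833333 → 6, 0.01977/0.00416667 → 4; chars 64.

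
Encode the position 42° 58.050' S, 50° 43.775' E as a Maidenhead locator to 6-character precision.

LE57ia

Shift to the Maidenhead origin (180°W, 90°S): lon 230.7296, lat 47.0325.
Field: lon ⌊230.7296/20⌋ = 11 → L; lat ⌊47.0325/10⌋ = 4 → E.
Square: lon ⌊10.7296/2⌋ = 5; lat ⌊7.0325/1⌋ = 7.
Subsquare: lon ⌊0.7296/0.0833333⌋ = 8 → i; lat ⌊0.0325/0.0416667⌋ = 0 → a.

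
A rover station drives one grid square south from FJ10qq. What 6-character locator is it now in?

FJ10qp

Latitude subsquare q = 16; −1 → 15 = p.
The longitude characters are unchanged.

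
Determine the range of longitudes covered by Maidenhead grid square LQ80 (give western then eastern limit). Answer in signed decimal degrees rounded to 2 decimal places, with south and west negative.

56.00, 58.00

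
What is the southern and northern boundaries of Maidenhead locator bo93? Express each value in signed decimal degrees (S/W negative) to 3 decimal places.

53.000, 54.000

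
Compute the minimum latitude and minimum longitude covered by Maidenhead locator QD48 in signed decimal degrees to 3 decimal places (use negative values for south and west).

Field Q=16, D=3: +16·20° lon, +3·10° lat → SW at lon 140°, lat -60°.
Square 4, 8: +4·2° lon, +8·1° lat → SW at lon 148°, lat -52°.
latitude -52.000, longitude 148.000.

-52.000, 148.000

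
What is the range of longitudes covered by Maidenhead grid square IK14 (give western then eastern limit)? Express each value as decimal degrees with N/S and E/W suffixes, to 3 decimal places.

Field I=8, K=10: +8·20° lon, +10·10° lat → SW at lon -20°, lat 10°.
Square 1, 4: +1·2° lon, +4·1° lat → SW at lon -18°, lat 14°.
Cell spans 2° lon × 1° lat.
west 18.000° W, east 16.000° W.

18.000° W, 16.000° W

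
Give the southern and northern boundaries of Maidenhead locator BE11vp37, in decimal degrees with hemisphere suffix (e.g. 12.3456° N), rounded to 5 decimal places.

Field B=1, E=4: +1·20° lon, +4·10° lat → SW at lon -160°, lat -50°.
Square 1, 1: +1·2° lon, +1·1° lat → SW at lon -158°, lat -49°.
Subsquare v=21, p=15: +21·0.0833333° lon, +15·0.0416667° lat → SW at lon -156.25°, lat -48.375°.
Extended square 3, 7: +3·0.00833333° lon, +7·0.00416667° lat → SW at lon -156.225°, lat -48.3458°.
Cell spans 0.00833333° lon × 0.00416667° lat.
south 48.34583° S, north 48.34167° S.

48.34583° S, 48.34167° S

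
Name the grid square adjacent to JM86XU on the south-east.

JM96at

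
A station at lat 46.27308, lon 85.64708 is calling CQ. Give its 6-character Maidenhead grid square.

Offset from 180°W / 90°S: lon 265.6471°, lat 136.2731°.
Field: lon ⌊265.6471/20⌋ = 13 → N; lat ⌊136.2731/10⌋ = 13 → N.
Square: lon ⌊5.6471/2⌋ = 2; lat ⌊6.2731/1⌋ = 6.
Subsquare: lon ⌊1.6471/0.0833333⌋ = 19 → t; lat ⌊0.2731/0.0416667⌋ = 6 → g.

NN26tg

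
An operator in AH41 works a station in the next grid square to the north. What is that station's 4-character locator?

Latitude square 1; +1 → 2.
The longitude characters are unchanged.

AH42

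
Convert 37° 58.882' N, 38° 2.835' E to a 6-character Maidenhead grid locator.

KM97ax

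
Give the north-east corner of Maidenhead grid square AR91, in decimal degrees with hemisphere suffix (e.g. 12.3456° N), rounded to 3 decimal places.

82.000° N, 160.000° W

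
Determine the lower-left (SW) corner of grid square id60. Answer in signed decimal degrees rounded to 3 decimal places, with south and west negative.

Field I=8, D=3: +8·20° lon, +3·10° lat → SW at lon -20°, lat -60°.
Square 6, 0: +6·2° lon, +0·1° lat → SW at lon -8°, lat -60°.
latitude -60.000, longitude -8.000.

-60.000, -8.000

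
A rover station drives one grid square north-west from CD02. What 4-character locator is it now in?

BD93

Longitude square 0; −1 → -1, wraps to 9, carry into field.
Longitude field C = 2; −1 → 1 = B.
Latitude square 2; +1 → 3.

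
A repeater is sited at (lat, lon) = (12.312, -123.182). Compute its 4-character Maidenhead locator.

CK82

Shift to the Maidenhead origin (180°W, 90°S): lon 56.82, lat 102.31.
Field (20°×10°, letters A–R): 56.82/20 → 2 → C, 102.31/10 → 10 → K; chars CK.
Square (2°×1°, digits 0–9): 16.82/2 → 8, 2.31/1 → 2; chars 82.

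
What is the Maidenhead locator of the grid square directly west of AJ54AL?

AJ44xl

Longitude subsquare a = 0; −1 → -1, wraps to 23 = x, carry into square.
Longitude square 5; −1 → 4.
The latitude characters are unchanged.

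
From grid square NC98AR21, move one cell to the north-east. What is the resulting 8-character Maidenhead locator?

NC98ar32

Longitude extended square 2; +1 → 3.
Latitude extended square 1; +1 → 2.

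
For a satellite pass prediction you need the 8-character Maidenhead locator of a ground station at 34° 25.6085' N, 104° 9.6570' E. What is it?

OM24bk92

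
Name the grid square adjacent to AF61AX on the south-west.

AF51xw

Longitude subsquare a = 0; −1 → -1, wraps to 23 = x, carry into square.
Longitude square 6; −1 → 5.
Latitude subsquare x = 23; −1 → 22 = w.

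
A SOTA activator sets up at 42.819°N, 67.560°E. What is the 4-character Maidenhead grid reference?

MN32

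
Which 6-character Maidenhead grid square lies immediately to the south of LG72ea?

LG71ex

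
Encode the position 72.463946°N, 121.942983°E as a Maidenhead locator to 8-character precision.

PQ02xl31

Offset from 180°W / 90°S: lon 301.94298°, lat 162.46395°.
Field (20°×10°, letters A–R): lon ⌊301.94298/20⌋ = 15 → P; lat ⌊162.46395/10⌋ = 16 → Q.
Square (2°×1°, digits 0–9): lon ⌊1.94298/2⌋ = 0; lat ⌊2.46395/1⌋ = 2.
Subsquare (5′×2.5′, letters a–x): lon ⌊1.94298/0.0833333⌋ = 23 → x; lat ⌊0.46395/0.0416667⌋ = 11 → l.
Extended square (30″×15″, digits 0–9): lon ⌊0.02632/0.00833333⌋ = 3; lat ⌊0.00561/0.00416667⌋ = 1.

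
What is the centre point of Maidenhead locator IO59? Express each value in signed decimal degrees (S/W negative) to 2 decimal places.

Field I=8, O=14: +8·20° lon, +14·10° lat → SW at lon -20°, lat 50°.
Square 5, 9: +5·2° lon, +9·1° lat → SW at lon -10°, lat 59°.
Cell spans 2° lon × 1° lat. Centre is SW corner plus half of each.
latitude 59.50, longitude -9.00.

59.50, -9.00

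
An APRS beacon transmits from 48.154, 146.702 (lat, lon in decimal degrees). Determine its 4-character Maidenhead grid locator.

Add 180° to longitude and 90° to latitude: 326.70, 138.15.
Field: 326.70/20 → 16 → Q, 138.15/10 → 13 → N; chars QN.
Square: 6.70/2 → 3, 8.15/1 → 8; chars 38.

QN38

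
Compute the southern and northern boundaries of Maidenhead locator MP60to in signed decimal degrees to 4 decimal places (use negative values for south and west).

Field M=12, P=15: +12·20° lon, +15·10° lat → SW at lon 60°, lat 60°.
Square 6, 0: +6·2° lon, +0·1° lat → SW at lon 72°, lat 60°.
Subsquare t=19, o=14: +19·0.0833333° lon, +14·0.0416667° lat → SW at lon 73.5833°, lat 60.5833°.
Cell spans 0.0833333° lon × 0.0416667° lat.
south 60.5833, north 60.6250.

60.5833, 60.6250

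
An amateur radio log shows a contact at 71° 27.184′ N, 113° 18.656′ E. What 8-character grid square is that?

OQ61pk78

Shift to the Maidenhead origin (180°W, 90°S): lon 293.31093, lat 161.45307.
Field: lon ⌊293.31093/20⌋ = 14 → O; lat ⌊161.45307/10⌋ = 16 → Q.
Square: lon ⌊13.31093/2⌋ = 6; lat ⌊1.45307/1⌋ = 1.
Subsquare: lon ⌊1.31093/0.0833333⌋ = 15 → p; lat ⌊0.45307/0.0416667⌋ = 10 → k.
Extended square: lon ⌊0.06093/0.00833333⌋ = 7; lat ⌊0.03640/0.00416667⌋ = 8.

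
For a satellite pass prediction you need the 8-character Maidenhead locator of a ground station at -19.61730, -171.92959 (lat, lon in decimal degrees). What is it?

Shift to the Maidenhead origin (180°W, 90°S): lon 8.07041, lat 70.38270.
Field (20°×10°, letters A–R): 8.07041/20 → 0 → A, 70.38270/10 → 7 → H; chars AH.
Square (2°×1°, digits 0–9): 8.07041/2 → 4, 0.38270/1 → 0; chars 40.
Subsquare (5′×2.5′, letters a–x): 0.07041/0.0833333 → 0 → a, 0.38270/0.0416667 → 9 → j; chars aj.
Extended square (30″×15″, digits 0–9): 0.07041/0.00833333 → 8, 0.00770/0.00416667 → 1; chars 81.

AH40aj81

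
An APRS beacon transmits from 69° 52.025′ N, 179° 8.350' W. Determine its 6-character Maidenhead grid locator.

AP09ku

Shift to the Maidenhead origin (180°W, 90°S): lon 0.8608, lat 159.8671.
Field: lon ⌊0.8608/20⌋ = 0 → A; lat ⌊159.8671/10⌋ = 15 → P.
Square: lon ⌊0.8608/2⌋ = 0; lat ⌊9.8671/1⌋ = 9.
Subsquare: lon ⌊0.8608/0.0833333⌋ = 10 → k; lat ⌊0.8671/0.0416667⌋ = 20 → u.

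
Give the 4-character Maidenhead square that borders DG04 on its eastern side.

DG14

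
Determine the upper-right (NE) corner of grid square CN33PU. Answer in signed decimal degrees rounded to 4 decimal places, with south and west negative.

43.8750, -132.6667

Field C=2, N=13: +2·20° lon, +13·10° lat → SW at lon -140°, lat 40°.
Square 3, 3: +3·2° lon, +3·1° lat → SW at lon -134°, lat 43°.
Subsquare p=15, u=20: +15·0.0833333° lon, +20·0.0416667° lat → SW at lon -132.75°, lat 43.8333°.
Cell spans 0.0833333° lon × 0.0416667° lat. NE corner is SW corner plus one full cell.
latitude 43.8750, longitude -132.6667.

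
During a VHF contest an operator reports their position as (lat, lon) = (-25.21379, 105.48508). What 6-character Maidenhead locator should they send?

OG24rs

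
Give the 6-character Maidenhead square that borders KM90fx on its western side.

KM90ex

Longitude subsquare f = 5; −1 → 4 = e.
The latitude characters are unchanged.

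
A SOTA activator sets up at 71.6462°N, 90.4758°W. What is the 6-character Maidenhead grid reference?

EQ41sp

Add 180° to longitude and 90° to latitude: 89.5242, 161.6462.
Field: 89.5242/20 → 4 → E, 161.6462/10 → 16 → Q; chars EQ.
Square: 9.5242/2 → 4, 1.6462/1 → 1; chars 41.
Subsquare: 1.5242/0.0833333 → 18 → s, 0.6462/0.0416667 → 15 → p; chars sp.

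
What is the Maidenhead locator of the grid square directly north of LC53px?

LC54pa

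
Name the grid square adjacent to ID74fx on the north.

ID75fa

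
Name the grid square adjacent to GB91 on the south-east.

Longitude square 9; +1 → 10, wraps to 0, carry into field.
Longitude field G = 6; +1 → 7 = H.
Latitude square 1; −1 → 0.

HB00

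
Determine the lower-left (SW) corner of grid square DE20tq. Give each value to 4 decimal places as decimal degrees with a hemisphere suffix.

Field D=3, E=4: +3·20° lon, +4·10° lat → SW at lon -120°, lat -50°.
Square 2, 0: +2·2° lon, +0·1° lat → SW at lon -116°, lat -50°.
Subsquare t=19, q=16: +19·0.0833333° lon, +16·0.0416667° lat → SW at lon -114.417°, lat -49.3333°.
latitude 49.3333° S, longitude 114.4167° W.

49.3333° S, 114.4167° W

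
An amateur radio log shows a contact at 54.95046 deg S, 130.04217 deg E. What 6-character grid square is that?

PD55ab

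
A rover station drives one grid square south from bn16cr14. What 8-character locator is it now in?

BN16cr13

Latitude extended square 4; −1 → 3.
The longitude characters are unchanged.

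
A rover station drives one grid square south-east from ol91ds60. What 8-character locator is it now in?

OL91dr79

Longitude extended square 6; +1 → 7.
Latitude extended square 0; −1 → -1, wraps to 9, carry into subsquare.
Latitude subsquare s = 18; −1 → 17 = r.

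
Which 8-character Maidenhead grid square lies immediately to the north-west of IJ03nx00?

IJ03mx91

Longitude extended square 0; −1 → -1, wraps to 9, carry into subsquare.
Longitude subsquare n = 13; −1 → 12 = m.
Latitude extended square 0; +1 → 1.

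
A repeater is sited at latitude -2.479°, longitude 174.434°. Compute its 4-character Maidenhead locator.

RI77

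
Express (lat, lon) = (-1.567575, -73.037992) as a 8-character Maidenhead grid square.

FI38lk53

Shift to the Maidenhead origin (180°W, 90°S): lon 106.96201, lat 88.43242.
Field: lon ⌊106.96201/20⌋ = 5 → F; lat ⌊88.43242/10⌋ = 8 → I.
Square: lon ⌊6.96201/2⌋ = 3; lat ⌊8.43242/1⌋ = 8.
Subsquare: lon ⌊0.96201/0.0833333⌋ = 11 → l; lat ⌊0.43242/0.0416667⌋ = 10 → k.
Extended square: lon ⌊0.04534/0.00833333⌋ = 5; lat ⌊0.01576/0.00416667⌋ = 3.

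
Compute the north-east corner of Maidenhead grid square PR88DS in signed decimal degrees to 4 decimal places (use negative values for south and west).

88.7917, 136.3333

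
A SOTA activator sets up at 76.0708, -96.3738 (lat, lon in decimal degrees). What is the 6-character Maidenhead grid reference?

EQ16tb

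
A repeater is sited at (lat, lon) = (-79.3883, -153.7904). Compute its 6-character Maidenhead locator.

Offset from 180°W / 90°S: lon 26.2096°, lat 10.6117°.
Field: 26.2096/20 → 1 → B, 10.6117/10 → 1 → B; chars BB.
Square: 6.2096/2 → 3, 0.6117/1 → 0; chars 30.
Subsquare: 0.2096/0.0833333 → 2 → c, 0.6117/0.0416667 → 14 → o; chars co.

BB30co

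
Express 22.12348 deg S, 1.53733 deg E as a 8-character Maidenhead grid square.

Offset from 180°W / 90°S: lon 181.53733°, lat 67.87652°.
Field: 181.53733/20 → 9 → J, 67.87652/10 → 6 → G; chars JG.
Square: 1.53733/2 → 0, 7.87652/1 → 7; chars 07.
Subsquare: 1.53733/0.0833333 → 18 → s, 0.87652/0.0416667 → 21 → v; chars sv.
Extended square: 0.03733/0.00833333 → 4, 0.00152/0.00416667 → 0; chars 40.

JG07sv40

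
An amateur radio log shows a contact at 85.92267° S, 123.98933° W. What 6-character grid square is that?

Offset from 180°W / 90°S: lon 56.0107°, lat 4.0773°.
Field: lon ⌊56.0107/20⌋ = 2 → C; lat ⌊4.0773/10⌋ = 0 → A.
Square: lon ⌊16.0107/2⌋ = 8; lat ⌊4.0773/1⌋ = 4.
Subsquare: lon ⌊0.0107/0.0833333⌋ = 0 → a; lat ⌊0.0773/0.0416667⌋ = 1 → b.

CA84ab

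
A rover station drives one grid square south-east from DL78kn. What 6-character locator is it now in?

DL78lm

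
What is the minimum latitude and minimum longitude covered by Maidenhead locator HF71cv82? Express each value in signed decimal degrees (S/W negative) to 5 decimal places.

Field H=7, F=5: +7·20° lon, +5·10° lat → SW at lon -40°, lat -40°.
Square 7, 1: +7·2° lon, +1·1° lat → SW at lon -26°, lat -39°.
Subsquare c=2, v=21: +2·0.0833333° lon, +21·0.0416667° lat → SW at lon -25.8333°, lat -38.125°.
Extended square 8, 2: +8·0.00833333° lon, +2·0.00416667° lat → SW at lon -25.7667°, lat -38.1167°.
latitude -38.11667, longitude -25.76667.

-38.11667, -25.76667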